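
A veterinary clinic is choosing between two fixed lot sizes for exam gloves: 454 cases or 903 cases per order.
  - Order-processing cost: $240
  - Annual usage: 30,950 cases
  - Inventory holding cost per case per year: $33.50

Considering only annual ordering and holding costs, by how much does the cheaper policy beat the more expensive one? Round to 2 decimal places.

$614.57

TC(Q) = (D/Q)S + (Q/2)H
TC(454) = (30,950/454)×240 + (454/2)×33.5 = $23,965.73
TC(903) = (30,950/903)×240 + (903/2)×33.5 = $23,351.16
Lots of 903 are cheaper by $614.57.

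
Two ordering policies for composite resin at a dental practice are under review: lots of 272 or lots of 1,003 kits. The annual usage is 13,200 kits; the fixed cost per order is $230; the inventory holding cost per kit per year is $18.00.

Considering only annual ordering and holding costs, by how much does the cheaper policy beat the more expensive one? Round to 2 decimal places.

Annual cost at Q: ordering D·S/Q plus holding Q·H/2.
TC(272) = (13,200/272)×230 + (272/2)×18 = $13,609.76
TC(1,003) = (13,200/1,003)×230 + (1,003/2)×18 = $12,053.92
Lots of 1,003 are cheaper by $1,555.85.

$1,555.85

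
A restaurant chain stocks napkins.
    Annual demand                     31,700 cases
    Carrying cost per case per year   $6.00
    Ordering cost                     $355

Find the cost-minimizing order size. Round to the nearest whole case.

1,937 cases

EOQ = √(2DS/H) = √(2 × 31,700 × 355 / 6)
    = √(3,751,166.67) ≈ 1,936.79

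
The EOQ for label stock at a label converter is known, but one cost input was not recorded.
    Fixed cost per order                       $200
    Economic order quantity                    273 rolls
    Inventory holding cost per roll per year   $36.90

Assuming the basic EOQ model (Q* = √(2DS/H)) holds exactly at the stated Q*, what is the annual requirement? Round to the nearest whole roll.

Since Q* = (2DS/H)^½, squaring gives Q*²·H = 2DS.
D = Q²H / (2S) = 273² × 36.9 / (2 × 200) = 6,875.30

6,875 rolls per year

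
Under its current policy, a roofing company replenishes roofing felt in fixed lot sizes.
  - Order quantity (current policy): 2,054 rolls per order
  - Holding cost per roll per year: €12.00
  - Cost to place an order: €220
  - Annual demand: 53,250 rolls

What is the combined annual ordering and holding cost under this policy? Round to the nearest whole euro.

Orders/yr = 53,250/2,054 = 25.925; ordering cost = 25.925 × €220 = €5,703.51
Average inventory = 2,054/2 = 1027; holding cost = 1027 × €12 = €12,324.00
Total = €5,703.51 + €12,324.00 = €18,027.51

€18,028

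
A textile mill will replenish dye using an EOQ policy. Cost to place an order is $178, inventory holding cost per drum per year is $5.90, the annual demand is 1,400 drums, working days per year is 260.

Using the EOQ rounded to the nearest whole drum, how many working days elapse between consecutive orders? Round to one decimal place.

54.0 days

Q* = √(2·D·S / H) = √(2·1,400·178 / 5.9) = √84,474.6 ≈ 290.65 → Q = 291 drums
Cycle time = (working days × Q)/D = (260 × 291) / 1,400 = 54.043 days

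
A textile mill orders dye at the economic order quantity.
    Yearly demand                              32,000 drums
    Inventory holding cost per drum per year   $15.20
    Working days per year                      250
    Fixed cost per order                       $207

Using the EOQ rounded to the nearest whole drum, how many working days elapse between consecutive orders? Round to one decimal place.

Optimal lot size Q* = (2 × 32,000 × $207 / $15.2)^½ ≈ 933.58 → Q = 934 drums
Cycle time = (working days × Q)/D = (250 × 934) / 32,000 = 7.297 days

7.3 days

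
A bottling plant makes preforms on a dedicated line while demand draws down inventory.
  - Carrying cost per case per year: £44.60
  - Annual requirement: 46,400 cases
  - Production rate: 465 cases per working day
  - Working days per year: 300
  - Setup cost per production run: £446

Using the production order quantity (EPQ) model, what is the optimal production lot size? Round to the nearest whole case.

1,179 cases

d = 46,400/300 = 154.6667 cases/day;  effective holding cost H(1 − d/p) = 44.6·(1 − 154.6667/465) = 29.76530
Q* = √(2DS / H_eff) = √(2·46,400·446 / 29.76530) ≈ 1,179.20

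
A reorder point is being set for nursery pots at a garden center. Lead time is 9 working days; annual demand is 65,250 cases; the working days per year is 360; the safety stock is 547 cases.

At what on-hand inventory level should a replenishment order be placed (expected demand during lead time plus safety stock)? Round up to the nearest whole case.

2,179 cases

Daily demand d = 65,250 / 360 = 181.250 cases/day
Demand during lead time = 181.250 × 9 = 1,631.25
Reorder point = 1,631.25 + 547 = 2,178.25 → round up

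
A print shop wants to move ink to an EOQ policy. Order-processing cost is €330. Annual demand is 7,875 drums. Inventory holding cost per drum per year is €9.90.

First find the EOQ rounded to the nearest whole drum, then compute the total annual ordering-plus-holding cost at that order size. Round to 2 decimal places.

Q* = √(2·D·S / H) = √(2·7,875·330 / 9.9) = √525,000.0 ≈ 724.57 → Q = 725 drums
Ordering: D/Q × S = 7,875/725 × €330 = €3,584.48
Holding:  Q/2 × H = 725/2 × €9.9 = €3,588.75
Total = €3,584.48 + €3,588.75 = €7,173.23

€7,173.23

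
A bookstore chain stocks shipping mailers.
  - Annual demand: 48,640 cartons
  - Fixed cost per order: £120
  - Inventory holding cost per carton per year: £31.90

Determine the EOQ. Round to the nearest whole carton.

Q* = √(2·D·S / H) = √(2·48,640·120 / 31.9) = √365,943.6 ≈ 604.93

605 cartons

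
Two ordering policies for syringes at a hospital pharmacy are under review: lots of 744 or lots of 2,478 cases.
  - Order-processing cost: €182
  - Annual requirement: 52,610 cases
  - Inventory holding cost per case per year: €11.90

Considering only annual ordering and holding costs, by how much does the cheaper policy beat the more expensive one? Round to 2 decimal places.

TC(Q) = (D/Q)S + (Q/2)H
TC(744) = (52,610/744)×182 + (744/2)×11.9 = €17,296.45
TC(2,478) = (52,610/2,478)×182 + (2,478/2)×11.9 = €18,608.11
Cheaper: Q = 744.  Difference = €1,311.66

€1,311.66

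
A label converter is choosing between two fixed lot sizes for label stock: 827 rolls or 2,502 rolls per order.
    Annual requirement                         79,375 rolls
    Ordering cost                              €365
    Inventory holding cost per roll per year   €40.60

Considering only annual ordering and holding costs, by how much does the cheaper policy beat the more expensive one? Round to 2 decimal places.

TC(Q) = (D/Q)S + (Q/2)H
TC(827) = (79,375/827)×365 + (827/2)×40.6 = €51,820.60
TC(2,502) = (79,375/2,502)×365 + (2,502/2)×40.6 = €62,370.09
Cheaper: Q = 827.  Difference = €10,549.49

€10,549.49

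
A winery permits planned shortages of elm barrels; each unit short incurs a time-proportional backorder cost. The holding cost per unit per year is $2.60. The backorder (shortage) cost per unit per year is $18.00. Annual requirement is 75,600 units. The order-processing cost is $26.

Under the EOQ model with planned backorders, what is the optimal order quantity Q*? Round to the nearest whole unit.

Basic EOQ = √(2·75,600·26/2.6) = 1,229.634
Backorder adjustment √((H+b)/b) = √((2.6+18)/18) = 1.0698
Q* = 1,229.634 × 1.0698 ≈ 1,315.45

1,315 units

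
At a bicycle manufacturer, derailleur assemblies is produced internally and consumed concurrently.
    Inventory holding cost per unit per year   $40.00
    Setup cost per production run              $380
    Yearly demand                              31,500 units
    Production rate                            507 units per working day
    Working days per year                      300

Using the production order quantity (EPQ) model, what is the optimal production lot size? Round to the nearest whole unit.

869 units

d = 31,500/300 = 105.0000 units/day;  effective holding cost H(1 − d/p) = 40·(1 − 105.0000/507) = 31.71598
Q* = √(2DS / H_eff) = √(2·31,500·380 / 31.71598) ≈ 868.81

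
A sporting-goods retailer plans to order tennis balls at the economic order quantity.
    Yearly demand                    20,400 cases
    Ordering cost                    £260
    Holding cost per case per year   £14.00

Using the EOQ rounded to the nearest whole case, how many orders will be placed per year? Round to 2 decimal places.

Optimal lot size Q* = (2 × 20,400 × £260 / £14)^½ ≈ 870.47 → Q = 870
N = D/Q = 20,400/870 ≈ 23.448 orders/yr

23.45 orders per year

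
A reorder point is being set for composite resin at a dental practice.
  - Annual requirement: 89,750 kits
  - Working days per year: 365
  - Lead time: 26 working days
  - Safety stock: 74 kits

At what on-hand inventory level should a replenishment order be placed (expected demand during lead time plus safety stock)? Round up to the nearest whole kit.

6,468 kits

Daily demand d = 89,750 / 365 = 245.890 kits/day
Demand during lead time = 245.890 × 26 = 6,393.15
Reorder point = 6,393.15 + 74 = 6,467.15 → round up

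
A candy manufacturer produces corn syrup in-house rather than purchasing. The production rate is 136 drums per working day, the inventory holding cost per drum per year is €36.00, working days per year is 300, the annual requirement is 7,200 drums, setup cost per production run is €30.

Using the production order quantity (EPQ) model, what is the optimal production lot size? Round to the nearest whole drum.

Daily demand d = 7,200/300 = 24.000; p = 136; 1 − d/p = 0.82353
EPQ = √(2DS / (H(1 − d/p)))
    = √(2 × 7,200 × 30 / (36 × 0.82353)) ≈ 120.71

121 drums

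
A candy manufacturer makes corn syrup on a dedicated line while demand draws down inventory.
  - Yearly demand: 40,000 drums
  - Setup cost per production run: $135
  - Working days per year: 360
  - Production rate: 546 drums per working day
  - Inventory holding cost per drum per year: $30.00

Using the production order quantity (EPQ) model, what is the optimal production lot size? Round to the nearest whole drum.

Daily demand d = 40,000/360 = 111.111; p = 546; 1 − d/p = 0.79650
EPQ = √(2DS / (H(1 − d/p)))
    = √(2 × 40,000 × 135 / (30 × 0.79650)) ≈ 672.29

672 drums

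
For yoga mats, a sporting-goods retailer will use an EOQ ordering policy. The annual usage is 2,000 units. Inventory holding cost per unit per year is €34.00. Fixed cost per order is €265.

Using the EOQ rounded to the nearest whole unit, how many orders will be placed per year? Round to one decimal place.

11.3 orders per year

2DS/H = 2·2,000·265/34 = 31,176.47
EOQ = √31,176.47 ≈ 176.57 → Q = 177
Orders per year = D/Q = 2,000 / 177 = 11.299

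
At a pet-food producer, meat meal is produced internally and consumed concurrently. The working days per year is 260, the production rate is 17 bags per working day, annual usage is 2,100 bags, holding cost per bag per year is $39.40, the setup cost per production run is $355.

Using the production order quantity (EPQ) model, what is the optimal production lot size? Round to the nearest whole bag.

269 bags

d = 2,100/260 = 8.0769 bags/day;  effective holding cost H(1 − d/p) = 39.4·(1 − 8.0769/17) = 20.68054
Q* = √(2DS / H_eff) = √(2·2,100·355 / 20.68054) ≈ 268.51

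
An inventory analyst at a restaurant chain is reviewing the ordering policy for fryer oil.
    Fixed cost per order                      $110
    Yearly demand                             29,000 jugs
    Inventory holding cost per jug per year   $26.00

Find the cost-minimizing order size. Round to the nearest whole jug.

EOQ = √(2DS/H) = √(2 × 29,000 × 110 / 26)
    = √(245,384.62) ≈ 495.36

495 jugs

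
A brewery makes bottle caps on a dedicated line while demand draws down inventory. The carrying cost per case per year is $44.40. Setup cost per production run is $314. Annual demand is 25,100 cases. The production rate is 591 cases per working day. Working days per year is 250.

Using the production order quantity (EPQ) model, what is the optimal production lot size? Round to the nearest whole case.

654 cases

Daily demand d = 25,100/250 = 100.400; p = 591; 1 − d/p = 0.83012
EPQ = √(2DS / (H(1 − d/p)))
    = √(2 × 25,100 × 314 / (44.4 × 0.83012)) ≈ 653.97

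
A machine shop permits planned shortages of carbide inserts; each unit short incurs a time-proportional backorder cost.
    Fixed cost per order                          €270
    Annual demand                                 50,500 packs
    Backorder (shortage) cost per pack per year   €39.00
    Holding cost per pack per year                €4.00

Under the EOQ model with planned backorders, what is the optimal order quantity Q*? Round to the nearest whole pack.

2,742 packs

Basic EOQ = √(2·50,500·270/4) = 2,611.034
Backorder adjustment √((H+b)/b) = √((4+39)/39) = 1.0500
Q* = 2,611.034 × 1.0500 ≈ 2,741.67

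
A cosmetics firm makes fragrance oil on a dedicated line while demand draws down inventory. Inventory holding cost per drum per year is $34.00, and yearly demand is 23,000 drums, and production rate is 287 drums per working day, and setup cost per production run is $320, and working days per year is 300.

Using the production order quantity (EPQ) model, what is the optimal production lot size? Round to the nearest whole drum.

769 drums

d = 23,000/300 = 76.6667 drums/day;  effective holding cost H(1 − d/p) = 34·(1 − 76.6667/287) = 24.91754
Q* = √(2DS / H_eff) = √(2·23,000·320 / 24.91754) ≈ 768.60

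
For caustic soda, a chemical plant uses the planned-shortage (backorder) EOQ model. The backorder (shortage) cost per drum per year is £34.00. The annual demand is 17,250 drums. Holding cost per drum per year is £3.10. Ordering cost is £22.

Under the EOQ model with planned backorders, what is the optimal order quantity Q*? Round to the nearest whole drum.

517 drums

Q* = √(2DS/H) · √((H + b)/b)
   = √(2 × 17,250 × 22 / 3.1) · √((3.1 + 34) / 34)
   = 494.812 × 1.0446 ≈ 516.88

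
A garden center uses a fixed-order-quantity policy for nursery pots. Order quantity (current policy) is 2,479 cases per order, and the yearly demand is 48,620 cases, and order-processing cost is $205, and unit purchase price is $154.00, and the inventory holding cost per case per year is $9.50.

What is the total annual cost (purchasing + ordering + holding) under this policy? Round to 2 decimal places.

$7,503,275.86

Ordering: D/Q × S = 48,620/2,479 × $205 = $4,020.61
Holding:  Q/2 × H = 2,479/2 × $9.5 = $11,775.25
Purchase cost = D·C = 48,620 × 154 = $7,487,480.00
Total = $4,020.61 + $11,775.25 + $7,487,480.00 = $7,503,275.86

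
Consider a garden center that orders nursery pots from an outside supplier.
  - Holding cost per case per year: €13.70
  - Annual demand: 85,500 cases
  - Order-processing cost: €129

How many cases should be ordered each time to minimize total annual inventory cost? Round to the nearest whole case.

1,269 cases

Optimal lot size Q* = (2 × 85,500 × €129 / €13.7)^½ ≈ 1,268.92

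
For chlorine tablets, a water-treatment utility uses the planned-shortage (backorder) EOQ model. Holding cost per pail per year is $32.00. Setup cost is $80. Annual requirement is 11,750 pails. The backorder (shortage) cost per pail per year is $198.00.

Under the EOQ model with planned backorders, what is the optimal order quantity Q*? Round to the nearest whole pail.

Basic EOQ = √(2·11,750·80/32) = 242.384
Backorder adjustment √((H+b)/b) = √((32+198)/198) = 1.0778
Q* = 242.384 × 1.0778 ≈ 261.24

261 pails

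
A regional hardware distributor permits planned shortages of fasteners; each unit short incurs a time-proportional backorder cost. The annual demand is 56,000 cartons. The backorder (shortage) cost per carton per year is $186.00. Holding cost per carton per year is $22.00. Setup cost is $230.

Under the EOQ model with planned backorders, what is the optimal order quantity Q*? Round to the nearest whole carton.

1,144 cartons

Basic EOQ = √(2·56,000·230/22) = 1,082.086
Backorder adjustment √((H+b)/b) = √((22+186)/186) = 1.0575
Q* = 1,082.086 × 1.0575 ≈ 1,144.29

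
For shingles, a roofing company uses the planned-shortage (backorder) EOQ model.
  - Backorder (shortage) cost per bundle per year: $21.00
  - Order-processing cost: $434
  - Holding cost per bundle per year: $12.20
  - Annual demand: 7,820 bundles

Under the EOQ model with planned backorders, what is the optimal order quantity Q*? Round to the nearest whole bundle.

938 bundles

Q* = √(2DS/H) · √((H + b)/b)
   = √(2 × 7,820 × 434 / 12.2) · √((12.2 + 21) / 21)
   = 745.905 × 1.2574 ≈ 937.87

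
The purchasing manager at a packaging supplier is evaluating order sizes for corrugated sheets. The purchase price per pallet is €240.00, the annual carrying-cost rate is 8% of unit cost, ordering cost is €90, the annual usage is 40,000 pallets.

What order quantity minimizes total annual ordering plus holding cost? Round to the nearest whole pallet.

612 pallets

Holding cost per pallet per year: H = 8% × €240 = €19.2000
Q* = √(2·D·S / H) = √(2·40,000·90 / 19.2) = √375,000.0 ≈ 612.37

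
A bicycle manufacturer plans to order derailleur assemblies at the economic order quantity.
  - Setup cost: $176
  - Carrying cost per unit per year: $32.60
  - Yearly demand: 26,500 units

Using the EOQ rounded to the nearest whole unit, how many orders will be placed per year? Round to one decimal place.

49.5 orders per year

Optimal lot size Q* = (2 × 26,500 × $176 / $32.6)^½ ≈ 534.92 → Q = 535
Orders per year = D/Q = 26,500 / 535 = 49.533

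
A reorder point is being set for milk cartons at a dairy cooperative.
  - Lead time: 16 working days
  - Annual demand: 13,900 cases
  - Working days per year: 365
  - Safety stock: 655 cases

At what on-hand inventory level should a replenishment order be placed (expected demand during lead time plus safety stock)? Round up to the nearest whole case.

Daily demand d = 13,900 / 365 = 38.082 cases/day
Demand during lead time = 38.082 × 16 = 609.32
Reorder point = 609.32 + 655 = 1,264.32 → round up

1,265 cases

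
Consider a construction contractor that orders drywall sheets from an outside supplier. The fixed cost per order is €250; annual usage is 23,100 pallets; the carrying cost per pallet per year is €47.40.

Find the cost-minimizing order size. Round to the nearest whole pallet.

Q* = √(2·D·S / H) = √(2·23,100·250 / 47.4) = √243,670.9 ≈ 493.63

494 pallets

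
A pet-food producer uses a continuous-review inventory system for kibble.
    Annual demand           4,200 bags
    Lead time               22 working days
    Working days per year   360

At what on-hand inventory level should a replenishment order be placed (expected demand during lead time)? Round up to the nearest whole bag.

Daily demand d = 4,200 / 360 = 11.667 bags/day
Demand during lead time = 11.667 × 22 = 256.67
Reorder point = 256.67 → round up

257 bags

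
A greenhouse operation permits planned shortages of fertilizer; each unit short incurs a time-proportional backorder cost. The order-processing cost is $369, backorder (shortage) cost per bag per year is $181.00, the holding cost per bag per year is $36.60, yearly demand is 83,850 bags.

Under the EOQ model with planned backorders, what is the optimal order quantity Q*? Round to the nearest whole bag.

Basic EOQ = √(2·83,850·369/36.6) = 1,300.287
Backorder adjustment √((H+b)/b) = √((36.6+181)/181) = 1.0965
Q* = 1,300.287 × 1.0965 ≈ 1,425.70

1,426 bags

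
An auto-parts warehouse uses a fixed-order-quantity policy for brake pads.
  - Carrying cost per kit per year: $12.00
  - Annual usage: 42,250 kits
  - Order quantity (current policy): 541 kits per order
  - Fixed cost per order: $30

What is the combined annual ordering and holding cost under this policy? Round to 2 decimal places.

$5,588.88

Ordering: D/Q × S = 42,250/541 × $30 = $2,342.88
Holding:  Q/2 × H = 541/2 × $12 = $3,246.00
Total = $2,342.88 + $3,246.00 = $5,588.88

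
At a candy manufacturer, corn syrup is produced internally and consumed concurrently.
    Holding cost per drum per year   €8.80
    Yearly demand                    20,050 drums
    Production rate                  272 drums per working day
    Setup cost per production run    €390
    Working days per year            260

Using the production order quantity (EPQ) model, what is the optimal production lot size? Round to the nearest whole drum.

1,575 drums

Daily demand d = 20,050/260 = 77.115; p = 272; 1 − d/p = 0.71649
EPQ = √(2DS / (H(1 − d/p)))
    = √(2 × 20,050 × 390 / (8.8 × 0.71649)) ≈ 1,574.92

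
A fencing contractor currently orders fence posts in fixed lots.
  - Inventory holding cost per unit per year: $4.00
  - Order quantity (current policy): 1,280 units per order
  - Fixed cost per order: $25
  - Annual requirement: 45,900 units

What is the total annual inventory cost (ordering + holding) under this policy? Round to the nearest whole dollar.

$3,456

Ordering: D/Q × S = 45,900/1,280 × $25 = $896.48
Holding:  Q/2 × H = 1,280/2 × $4 = $2,560.00
Total = $896.48 + $2,560.00 = $3,456.48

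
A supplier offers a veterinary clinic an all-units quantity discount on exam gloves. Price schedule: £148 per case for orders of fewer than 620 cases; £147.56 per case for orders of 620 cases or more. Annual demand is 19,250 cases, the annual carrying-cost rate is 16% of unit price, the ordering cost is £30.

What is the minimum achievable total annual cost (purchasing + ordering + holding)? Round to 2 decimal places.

H₁ = 16%×£148 = £23.6800;  H₂ = 16%×£147.56 = £23.6096
EOQ₁ = √(2×19,250×30/23.6800) = 220.85  (< 620, feasible at tier 1)
EOQ₂ = √(2×19,250×30/23.6096) = 221.18  (< 620 → use Q = 620 at tier-2 price)
TC(tier 1 (EOQ₁), Q≈220.9) = £2,854,229.76
TC(tier 2, Q≈620.0) = £2,848,780.43
Minimum at tier 2: £2,848,780.43

£2,848,780.43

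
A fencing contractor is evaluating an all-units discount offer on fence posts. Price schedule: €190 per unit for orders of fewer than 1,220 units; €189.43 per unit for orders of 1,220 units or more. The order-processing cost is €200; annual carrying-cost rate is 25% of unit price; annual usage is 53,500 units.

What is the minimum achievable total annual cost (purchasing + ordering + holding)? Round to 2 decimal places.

€10,172,163.57

H₁ = 25%×€190 = €47.5000;  H₂ = 25%×€189.43 = €47.3575
EOQ₁ = √(2×53,500×200/47.5000) = 671.21  (< 1,220, feasible at tier 1)
EOQ₂ = √(2×53,500×200/47.3575) = 672.22  (< 1,220 → use Q = 1,220 at tier-2 price)
TC(tier 1 (EOQ₁), Q≈671.2) = €10,196,882.60
TC(tier 2, Q≈1,220.0) = €10,172,163.57
Minimum at tier 2: €10,172,163.57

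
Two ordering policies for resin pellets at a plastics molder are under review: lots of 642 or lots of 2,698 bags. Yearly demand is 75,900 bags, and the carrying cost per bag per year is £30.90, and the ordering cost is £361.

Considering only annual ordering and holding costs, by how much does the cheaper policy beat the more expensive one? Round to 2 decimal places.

For each Q, cost = (D/Q)·S + (Q/2)·H.
TC(642) = (75,900/642)×361 + (642/2)×30.9 = £52,597.87
TC(2,698) = (75,900/2,698)×361 + (2,698/2)×30.9 = £51,839.73
|ΔTC| = |£52,597.87 − £51,839.73| = £758.14

£758.14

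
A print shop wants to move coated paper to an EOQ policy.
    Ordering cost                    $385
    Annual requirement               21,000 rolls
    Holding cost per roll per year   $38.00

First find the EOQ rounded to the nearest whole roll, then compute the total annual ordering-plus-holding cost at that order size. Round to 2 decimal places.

$24,788.31

EOQ = √(2DS/H) = √(2 × 21,000 × 385 / 38)
    = √(425,526.32) ≈ 652.32 → Q = 652 rolls
Ordering: D/Q × S = 21,000/652 × $385 = $12,400.31
Holding:  Q/2 × H = 652/2 × $38 = $12,388.00
Total = $12,400.31 + $12,388.00 = $24,788.31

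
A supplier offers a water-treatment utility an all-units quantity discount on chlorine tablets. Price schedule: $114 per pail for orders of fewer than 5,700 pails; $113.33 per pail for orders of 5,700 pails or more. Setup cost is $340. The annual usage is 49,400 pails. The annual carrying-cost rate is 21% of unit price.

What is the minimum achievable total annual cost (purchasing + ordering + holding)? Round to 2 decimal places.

H₁ = 21%×$114 = $23.9400;  H₂ = 21%×$113.33 = $23.7993
EOQ₁ = √(2×49,400×340/23.9400) = 1,184.56  (< 5,700, feasible at tier 1)
EOQ₂ = √(2×49,400×340/23.7993) = 1,188.05  (< 5,700 → use Q = 5,700 at tier-2 price)
TC(tier 1 (EOQ₁), Q≈1,184.6) = $5,659,958.29
TC(tier 2, Q≈5,700.0) = $5,669,276.67
Minimum at tier 1 (EOQ₁): $5,659,958.29

$5,659,958.29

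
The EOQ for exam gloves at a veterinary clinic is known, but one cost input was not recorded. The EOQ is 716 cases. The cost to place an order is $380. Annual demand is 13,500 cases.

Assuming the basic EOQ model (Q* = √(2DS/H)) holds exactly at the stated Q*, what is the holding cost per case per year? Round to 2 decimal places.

EOQ relation: Q² = 2DS/H, so rearrange for the unknown.
H = 2DS / Q² = 2 × 13,500 × 380 / 716² = 20.0134

$20.01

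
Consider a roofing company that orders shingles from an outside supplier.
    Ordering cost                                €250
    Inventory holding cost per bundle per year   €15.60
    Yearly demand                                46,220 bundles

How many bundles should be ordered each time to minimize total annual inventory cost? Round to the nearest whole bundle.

Optimal lot size Q* = (2 × 46,220 × €250 / €15.6)^½ ≈ 1,217.13

1,217 bundles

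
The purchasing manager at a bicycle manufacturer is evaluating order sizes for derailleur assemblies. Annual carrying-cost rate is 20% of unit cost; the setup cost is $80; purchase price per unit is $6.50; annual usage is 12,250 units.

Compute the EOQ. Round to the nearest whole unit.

1,228 units

H = i·C = 0.2 × $6.5 = $1.3000 per unit-year
EOQ = √(2DS/H) = √(2 × 12,250 × 80 / 1.3)
    = √(1,507,692.31) ≈ 1,227.88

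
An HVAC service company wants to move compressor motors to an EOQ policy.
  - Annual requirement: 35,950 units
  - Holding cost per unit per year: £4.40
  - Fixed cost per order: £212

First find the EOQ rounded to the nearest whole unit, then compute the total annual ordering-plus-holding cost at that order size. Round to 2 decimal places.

£8,189.53

Optimal lot size Q* = (2 × 35,950 × £212 / £4.4)^½ ≈ 1,861.26 → Q = 1,861 units
Ordering: D/Q × S = 35,950/1,861 × £212 = £4,095.33
Holding:  Q/2 × H = 1,861/2 × £4.4 = £4,094.20
Total = £4,095.33 + £4,094.20 = £8,189.53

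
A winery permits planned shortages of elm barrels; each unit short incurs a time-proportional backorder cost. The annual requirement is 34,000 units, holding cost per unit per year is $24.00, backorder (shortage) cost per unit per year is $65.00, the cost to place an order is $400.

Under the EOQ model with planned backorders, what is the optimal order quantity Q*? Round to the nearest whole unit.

1,246 units

Basic EOQ = √(2·34,000·400/24) = 1,064.581
Backorder adjustment √((H+b)/b) = √((24+65)/65) = 1.1701
Q* = 1,064.581 × 1.1701 ≈ 1,245.71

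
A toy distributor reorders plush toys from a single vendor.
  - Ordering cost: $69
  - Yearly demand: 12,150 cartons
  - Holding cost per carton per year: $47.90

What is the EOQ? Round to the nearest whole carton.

187 cartons

EOQ = √(2DS/H) = √(2 × 12,150 × 69 / 47.9)
    = √(35,004.18) ≈ 187.09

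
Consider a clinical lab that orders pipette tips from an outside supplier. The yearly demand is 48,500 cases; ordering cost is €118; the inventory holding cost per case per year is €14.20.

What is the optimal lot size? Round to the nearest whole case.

2DS/H = 2·48,500·118/14.2 = 806,056.34
EOQ = √806,056.34 ≈ 897.81

898 cases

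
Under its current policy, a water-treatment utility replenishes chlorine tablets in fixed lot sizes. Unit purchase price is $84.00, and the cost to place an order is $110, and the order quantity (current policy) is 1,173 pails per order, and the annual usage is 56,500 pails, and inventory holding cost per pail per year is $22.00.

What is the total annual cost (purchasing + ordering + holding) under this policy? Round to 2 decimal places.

$4,764,201.38

Ordering: D/Q × S = 56,500/1,173 × $110 = $5,298.38
Holding:  Q/2 × H = 1,173/2 × $22 = $12,903.00
Purchase cost = D·C = 56,500 × 84 = $4,746,000.00
Total = $5,298.38 + $12,903.00 + $4,746,000.00 = $4,764,201.38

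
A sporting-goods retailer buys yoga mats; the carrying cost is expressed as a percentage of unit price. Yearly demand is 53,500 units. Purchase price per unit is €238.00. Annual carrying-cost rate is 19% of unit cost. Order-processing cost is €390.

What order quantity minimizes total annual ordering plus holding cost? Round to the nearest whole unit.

961 units

Carrying cost H = €238 × 19% = €45.2200/unit/yr
2DS/H = 2·53,500·390/45.22 = 922,821.76
EOQ = √922,821.76 ≈ 960.64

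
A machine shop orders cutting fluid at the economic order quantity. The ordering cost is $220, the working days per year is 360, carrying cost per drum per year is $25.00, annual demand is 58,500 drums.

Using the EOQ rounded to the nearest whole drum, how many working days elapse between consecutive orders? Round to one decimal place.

2DS/H = 2·58,500·220/25 = 1,029,600.00
EOQ = √1,029,600.00 ≈ 1,014.69 → Q = 1,015 drums
Cycle time = (working days × Q)/D = (360 × 1,015) / 58,500 = 6.246 days

6.2 days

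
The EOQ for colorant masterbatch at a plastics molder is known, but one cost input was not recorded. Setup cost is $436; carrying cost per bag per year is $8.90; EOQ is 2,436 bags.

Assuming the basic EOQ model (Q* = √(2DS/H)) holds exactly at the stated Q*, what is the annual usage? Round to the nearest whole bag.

60,566 bags per year

From Q* = √(2DS/H) ⇒ Q*² = 2DS/H.
D = Q²H / (2S) = 2,436² × 8.9 / (2 × 436) = 60,565.89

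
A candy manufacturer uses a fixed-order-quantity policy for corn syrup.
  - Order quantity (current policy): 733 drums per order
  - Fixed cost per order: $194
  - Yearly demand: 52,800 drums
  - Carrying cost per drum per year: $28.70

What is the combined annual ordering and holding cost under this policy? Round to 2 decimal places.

$24,492.90

Ordering: D/Q × S = 52,800/733 × $194 = $13,974.35
Holding:  Q/2 × H = 733/2 × $28.7 = $10,518.55
Total = $13,974.35 + $10,518.55 = $24,492.90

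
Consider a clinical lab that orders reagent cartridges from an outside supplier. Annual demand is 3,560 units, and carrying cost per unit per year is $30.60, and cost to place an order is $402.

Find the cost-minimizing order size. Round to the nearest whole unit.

306 units

Q* = √(2·D·S / H) = √(2·3,560·402 / 30.6) = √93,537.3 ≈ 305.84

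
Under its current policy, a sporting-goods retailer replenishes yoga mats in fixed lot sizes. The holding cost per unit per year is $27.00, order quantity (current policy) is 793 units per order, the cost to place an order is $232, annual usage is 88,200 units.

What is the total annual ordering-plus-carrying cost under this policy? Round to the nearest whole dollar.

Ordering: D/Q × S = 88,200/793 × $232 = $25,803.78
Holding:  Q/2 × H = 793/2 × $27 = $10,705.50
Total = $25,803.78 + $10,705.50 = $36,509.28

$36,509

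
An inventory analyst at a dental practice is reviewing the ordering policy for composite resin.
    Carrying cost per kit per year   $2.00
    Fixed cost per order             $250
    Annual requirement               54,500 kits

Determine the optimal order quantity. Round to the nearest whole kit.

3,691 kits

Optimal lot size Q* = (2 × 54,500 × $250 / $2)^½ ≈ 3,691.21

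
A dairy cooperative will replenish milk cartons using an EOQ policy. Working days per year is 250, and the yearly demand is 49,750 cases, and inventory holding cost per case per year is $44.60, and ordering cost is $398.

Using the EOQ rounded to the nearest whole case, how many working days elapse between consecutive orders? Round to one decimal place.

Q* = √(2·D·S / H) = √(2·49,750·398 / 44.6) = √887,914.8 ≈ 942.29 → Q = 942 cases
Cycle time = (working days × Q)/D = (250 × 942) / 49,750 = 4.734 days

4.7 days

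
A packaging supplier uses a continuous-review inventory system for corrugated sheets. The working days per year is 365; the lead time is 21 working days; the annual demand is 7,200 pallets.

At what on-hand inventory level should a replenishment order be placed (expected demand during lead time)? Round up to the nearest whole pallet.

Daily demand d = 7,200 / 365 = 19.726 pallets/day
Demand during lead time = 19.726 × 21 = 414.25
Reorder point = 414.25 → round up

415 pallets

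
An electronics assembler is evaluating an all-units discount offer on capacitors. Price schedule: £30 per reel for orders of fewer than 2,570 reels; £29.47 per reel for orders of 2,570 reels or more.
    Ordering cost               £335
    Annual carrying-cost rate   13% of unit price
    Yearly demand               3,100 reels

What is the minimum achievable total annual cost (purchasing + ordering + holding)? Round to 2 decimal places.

H₁ = 13%×£30 = £3.9000;  H₂ = 13%×£29.47 = £3.8311
EOQ₁ = √(2×3,100×335/3.9000) = 729.77  (< 2,570, feasible at tier 1)
EOQ₂ = √(2×3,100×335/3.8311) = 736.30  (< 2,570 → use Q = 2,570 at tier-2 price)
TC(tier 1 (EOQ₁), Q≈729.8) = £95,846.10
TC(tier 2, Q≈2,570.0) = £96,684.05
Minimum at tier 1 (EOQ₁): £95,846.10

£95,846.10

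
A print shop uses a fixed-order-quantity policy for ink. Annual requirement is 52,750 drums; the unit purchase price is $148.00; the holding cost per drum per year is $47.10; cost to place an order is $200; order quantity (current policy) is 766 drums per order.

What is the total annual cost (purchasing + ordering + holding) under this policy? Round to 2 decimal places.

Ordering: D/Q × S = 52,750/766 × $200 = $13,772.85
Holding:  Q/2 × H = 766/2 × $47.1 = $18,039.30
Purchase cost = D·C = 52,750 × 148 = $7,807,000.00
Total = $13,772.85 + $18,039.30 + $7,807,000.00 = $7,838,812.15

$7,838,812.15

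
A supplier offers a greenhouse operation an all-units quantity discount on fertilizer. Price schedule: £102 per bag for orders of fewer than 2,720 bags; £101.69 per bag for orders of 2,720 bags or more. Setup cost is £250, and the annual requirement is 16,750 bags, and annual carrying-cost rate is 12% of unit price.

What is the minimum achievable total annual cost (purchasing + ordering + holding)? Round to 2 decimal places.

£1,718,624.72

H₁ = 12%×£102 = £12.2400;  H₂ = 12%×£101.69 = £12.2028
EOQ₁ = √(2×16,750×250/12.2400) = 827.18  (< 2,720, feasible at tier 1)
EOQ₂ = √(2×16,750×250/12.2028) = 828.44  (< 2,720 → use Q = 2,720 at tier-2 price)
TC(tier 1 (EOQ₁), Q≈827.2) = £1,718,624.72
TC(tier 2, Q≈2,720.0) = £1,721,442.83
Minimum at tier 1 (EOQ₁): £1,718,624.72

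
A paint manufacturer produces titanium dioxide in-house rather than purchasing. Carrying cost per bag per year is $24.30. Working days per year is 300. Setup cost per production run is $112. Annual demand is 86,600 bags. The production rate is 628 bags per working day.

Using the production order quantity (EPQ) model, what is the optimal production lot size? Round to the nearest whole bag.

d = 86,600/300 = 288.6667 bags/day;  effective holding cost H(1 − d/p) = 24.3·(1 − 288.6667/628) = 13.13025
Q* = √(2DS / H_eff) = √(2·86,600·112 / 13.13025) ≈ 1,215.48

1,215 bags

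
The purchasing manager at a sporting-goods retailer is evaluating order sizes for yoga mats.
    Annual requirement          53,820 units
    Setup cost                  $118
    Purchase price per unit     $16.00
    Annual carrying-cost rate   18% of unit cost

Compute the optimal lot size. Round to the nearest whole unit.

2,100 units

Carrying cost H = $16 × 18% = $2.8800/unit/yr
EOQ = √(2DS/H) = √(2 × 53,820 × 118 / 2.88)
    = √(4,410,250.00) ≈ 2,100.06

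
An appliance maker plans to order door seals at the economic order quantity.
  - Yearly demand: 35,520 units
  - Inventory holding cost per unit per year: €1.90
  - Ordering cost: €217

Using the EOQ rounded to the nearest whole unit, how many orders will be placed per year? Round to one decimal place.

Optimal lot size Q* = (2 × 35,520 × €217 / €1.9)^½ ≈ 2,848.42 → Q = 2,848
Orders per year = D/Q = 35,520 / 2,848 = 12.472

12.5 orders per year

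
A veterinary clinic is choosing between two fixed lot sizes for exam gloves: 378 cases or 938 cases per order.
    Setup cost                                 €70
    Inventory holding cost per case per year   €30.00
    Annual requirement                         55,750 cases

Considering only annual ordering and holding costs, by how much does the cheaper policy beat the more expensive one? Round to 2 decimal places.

€2,236.37

TC(Q) = (D/Q)S + (Q/2)H
TC(378) = (55,750/378)×70 + (378/2)×30 = €15,994.07
TC(938) = (55,750/938)×70 + (938/2)×30 = €18,230.45
Cheaper: Q = 378.  Difference = €2,236.37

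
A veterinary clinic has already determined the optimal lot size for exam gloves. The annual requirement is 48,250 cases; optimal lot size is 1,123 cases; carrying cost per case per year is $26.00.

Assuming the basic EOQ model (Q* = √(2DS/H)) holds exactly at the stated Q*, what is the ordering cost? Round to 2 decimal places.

EOQ relation: Q² = 2DS/H, so rearrange for the unknown.
S = Q²H / (2D) = 1,123² × 26 / (2 × 48,250) = 339.7861

$339.79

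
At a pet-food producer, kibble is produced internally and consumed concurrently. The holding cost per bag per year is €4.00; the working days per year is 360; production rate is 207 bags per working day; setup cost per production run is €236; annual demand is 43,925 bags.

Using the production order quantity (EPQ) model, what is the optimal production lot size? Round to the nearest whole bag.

d = 43,925/360 = 122.0139 bags/day;  effective holding cost H(1 − d/p) = 4·(1 − 122.0139/207) = 1.64224
Q* = √(2DS / H_eff) = √(2·43,925·236 / 1.64224) ≈ 3,553.11

3,553 bags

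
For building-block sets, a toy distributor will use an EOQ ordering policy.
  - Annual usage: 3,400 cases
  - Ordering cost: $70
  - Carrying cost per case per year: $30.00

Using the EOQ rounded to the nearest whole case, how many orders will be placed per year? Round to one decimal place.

27.0 orders per year

2DS/H = 2·3,400·70/30 = 15,866.67
EOQ = √15,866.67 ≈ 125.96 → Q = 126
N = D/Q = 3,400/126 ≈ 26.984 orders/yr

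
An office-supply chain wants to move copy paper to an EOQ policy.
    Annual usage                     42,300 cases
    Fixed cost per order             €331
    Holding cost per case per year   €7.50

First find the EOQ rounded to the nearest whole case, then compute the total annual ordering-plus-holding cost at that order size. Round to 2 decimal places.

€14,492.05

Q* = √(2·D·S / H) = √(2·42,300·331 / 7.5) = √3,733,680.0 ≈ 1,932.27 → Q = 1,932 cases
Ordering: D/Q × S = 42,300/1,932 × €331 = €7,247.05
Holding:  Q/2 × H = 1,932/2 × €7.5 = €7,245.00
Total = €7,247.05 + €7,245.00 = €14,492.05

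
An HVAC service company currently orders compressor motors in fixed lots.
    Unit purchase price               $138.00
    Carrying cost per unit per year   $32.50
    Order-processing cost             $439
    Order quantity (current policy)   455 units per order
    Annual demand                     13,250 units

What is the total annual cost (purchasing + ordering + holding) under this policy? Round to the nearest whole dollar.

$1,848,678

Annual ordering cost = (D/Q)·S = (13,250/455) × 439 = $12,784.07
Annual holding cost  = (Q/2)·H = (455/2) × 32.5 = $7,393.75
Purchase cost = D·C = 13,250 × 138 = $1,828,500.00
Total = $12,784.07 + $7,393.75 + $1,828,500.00 = $1,848,677.82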